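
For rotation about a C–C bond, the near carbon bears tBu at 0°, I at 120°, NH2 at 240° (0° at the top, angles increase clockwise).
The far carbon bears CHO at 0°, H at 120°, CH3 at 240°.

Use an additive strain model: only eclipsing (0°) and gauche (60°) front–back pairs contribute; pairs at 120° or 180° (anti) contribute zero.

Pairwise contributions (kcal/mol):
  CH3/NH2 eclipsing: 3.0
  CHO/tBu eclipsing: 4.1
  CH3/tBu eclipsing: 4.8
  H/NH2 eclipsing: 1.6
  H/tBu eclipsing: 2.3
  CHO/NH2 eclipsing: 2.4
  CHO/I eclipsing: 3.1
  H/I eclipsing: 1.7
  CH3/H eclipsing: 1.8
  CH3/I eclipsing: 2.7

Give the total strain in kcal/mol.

This conformer (eclipsed): tBu–CHO eclipsed, I–H eclipsed, NH2–CH3 eclipsed; 4.1 + 1.7 + 3.0 = 8.8 kcal/mol.

8.8 kcal/mol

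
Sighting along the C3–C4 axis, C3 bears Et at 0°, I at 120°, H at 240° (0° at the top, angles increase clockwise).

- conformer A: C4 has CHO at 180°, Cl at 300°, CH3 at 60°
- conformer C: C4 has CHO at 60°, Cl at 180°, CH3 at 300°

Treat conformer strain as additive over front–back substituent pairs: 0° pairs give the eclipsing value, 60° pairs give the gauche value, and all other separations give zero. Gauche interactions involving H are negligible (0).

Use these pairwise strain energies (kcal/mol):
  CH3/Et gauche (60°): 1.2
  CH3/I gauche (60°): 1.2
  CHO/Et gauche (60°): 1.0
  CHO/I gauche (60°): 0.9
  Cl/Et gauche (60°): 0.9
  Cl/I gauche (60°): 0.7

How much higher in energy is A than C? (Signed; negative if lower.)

A (staggered): Et(0°)/Cl(300°) gauche 0.9; Et(0°)/CH3(60°) gauche 1.2; I(120°)/CHO(180°) gauche 0.9; I(120°)/CH3(60°) gauche 1.2 → 4.2 kcal/mol.
C (staggered): Et(0°)/CHO(60°) gauche 1.0; Et(0°)/CH3(300°) gauche 1.2; I(120°)/CHO(60°) gauche 0.9; I(120°)/Cl(180°) gauche 0.7 → 3.8 kcal/mol.
E(A) − E(C) = 4.2 − 3.8 = +0.4 kcal/mol.

+0.4 kcal/mol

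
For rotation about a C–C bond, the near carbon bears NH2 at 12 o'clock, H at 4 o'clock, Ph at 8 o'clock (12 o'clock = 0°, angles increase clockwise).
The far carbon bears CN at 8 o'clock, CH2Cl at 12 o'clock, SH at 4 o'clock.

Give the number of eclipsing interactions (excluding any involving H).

Non-H eclipsing pairs: NH2(0°)/CH2Cl(0°); Ph(240°)/CN(240°) — 2 interactions.

2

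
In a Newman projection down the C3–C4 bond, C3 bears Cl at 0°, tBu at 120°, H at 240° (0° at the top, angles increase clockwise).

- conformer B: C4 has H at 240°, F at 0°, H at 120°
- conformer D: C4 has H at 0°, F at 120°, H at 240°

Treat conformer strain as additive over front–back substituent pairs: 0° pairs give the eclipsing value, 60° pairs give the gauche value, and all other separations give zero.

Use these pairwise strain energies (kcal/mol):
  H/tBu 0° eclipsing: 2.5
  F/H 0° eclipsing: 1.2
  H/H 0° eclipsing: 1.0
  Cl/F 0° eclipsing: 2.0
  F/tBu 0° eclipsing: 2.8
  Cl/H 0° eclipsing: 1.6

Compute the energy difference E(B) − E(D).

+0.1 kcal/mol

B (eclipsed): Cl(0°)/F(0°) eclipsed 2.0; tBu(120°)/H(120°) eclipsed 2.5; H(240°)/H(240°) eclipsed 1.0 → 5.5 kcal/mol.
D (eclipsed): Cl(0°)/H(0°) eclipsed 1.6; tBu(120°)/F(120°) eclipsed 2.8; H(240°)/H(240°) eclipsed 1.0 → 5.4 kcal/mol.
E(B) − E(D) = 5.5 − 5.4 = +0.1 kcal/mol.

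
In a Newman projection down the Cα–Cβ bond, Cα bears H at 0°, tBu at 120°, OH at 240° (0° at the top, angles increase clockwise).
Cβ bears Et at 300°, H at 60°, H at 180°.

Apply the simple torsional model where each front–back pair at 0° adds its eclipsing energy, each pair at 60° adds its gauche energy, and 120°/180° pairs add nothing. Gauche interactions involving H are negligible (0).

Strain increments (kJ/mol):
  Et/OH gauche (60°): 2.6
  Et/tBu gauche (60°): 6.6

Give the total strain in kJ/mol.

2.6 kJ/mol

This conformer (staggered): OH–Et gauche; 2.6 = 2.6 kJ/mol.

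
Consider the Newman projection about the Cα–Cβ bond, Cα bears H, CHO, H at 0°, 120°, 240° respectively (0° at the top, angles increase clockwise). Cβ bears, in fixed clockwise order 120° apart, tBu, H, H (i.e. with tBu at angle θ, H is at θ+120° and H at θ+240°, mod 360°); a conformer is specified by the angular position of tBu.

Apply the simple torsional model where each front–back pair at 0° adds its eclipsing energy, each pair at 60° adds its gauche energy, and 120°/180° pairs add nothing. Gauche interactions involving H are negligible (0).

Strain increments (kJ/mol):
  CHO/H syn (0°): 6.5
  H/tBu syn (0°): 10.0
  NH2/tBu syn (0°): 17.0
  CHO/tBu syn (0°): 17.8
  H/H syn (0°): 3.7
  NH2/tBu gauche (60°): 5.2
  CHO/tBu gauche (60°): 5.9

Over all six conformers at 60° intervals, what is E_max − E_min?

25.2 kJ/mol

tBu at 0° (eclipsed): H(0°)/tBu(0°) eclipsed 10.0; CHO(120°)/H(120°) eclipsed 6.5; H(240°)/H(240°) eclipsed 3.7 → 20.2 kJ/mol.
tBu at 60° (staggered): CHO(120°)/tBu(60°) gauche 5.9 → 5.9 kJ/mol.
tBu at 120° (eclipsed): H(0°)/H(0°) eclipsed 3.7; CHO(120°)/tBu(120°) eclipsed 17.8; H(240°)/H(240°) eclipsed 3.7 → 25.2 kJ/mol.
tBu at 180° (staggered): CHO(120°)/tBu(180°) gauche 5.9 → 5.9 kJ/mol.
tBu at 240° (eclipsed): H(0°)/H(0°) eclipsed 3.7; CHO(120°)/H(120°) eclipsed 6.5; H(240°)/tBu(240°) eclipsed 10.0 → 20.2 kJ/mol.
tBu at 300° (staggered): no non-H gauche contacts → 0.0 kJ/mol.
Max at 120° (25.2 kJ/mol), min at 300° (0.0 kJ/mol); barrier = 25.2 kJ/mol.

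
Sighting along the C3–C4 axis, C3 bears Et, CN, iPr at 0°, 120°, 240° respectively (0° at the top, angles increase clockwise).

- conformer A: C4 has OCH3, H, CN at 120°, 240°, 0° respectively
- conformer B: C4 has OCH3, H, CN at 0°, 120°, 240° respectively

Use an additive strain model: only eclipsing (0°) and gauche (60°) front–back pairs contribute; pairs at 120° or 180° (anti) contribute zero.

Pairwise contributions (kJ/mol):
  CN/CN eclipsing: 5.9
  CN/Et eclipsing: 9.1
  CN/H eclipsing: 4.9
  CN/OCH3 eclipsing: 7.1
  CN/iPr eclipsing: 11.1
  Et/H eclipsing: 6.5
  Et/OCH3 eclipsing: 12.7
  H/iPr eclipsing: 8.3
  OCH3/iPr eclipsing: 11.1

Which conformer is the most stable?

A (eclipsed): Et–CN eclipsed, CN–OCH3 eclipsed, iPr–H eclipsed; 9.1 + 7.1 + 8.3 = 24.5 kJ/mol.
B (eclipsed): Et–OCH3 eclipsed, CN–H eclipsed, iPr–CN eclipsed; 12.7 + 4.9 + 11.1 = 28.7 kJ/mol.
A has the lowest total (24.5 kJ/mol).

A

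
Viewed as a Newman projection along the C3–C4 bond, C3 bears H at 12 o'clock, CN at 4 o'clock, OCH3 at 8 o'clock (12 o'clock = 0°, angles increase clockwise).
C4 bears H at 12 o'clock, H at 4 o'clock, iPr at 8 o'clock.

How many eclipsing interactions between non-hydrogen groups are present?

1

Non-H eclipsing pairs: OCH3(240°)/iPr(240°) — 1 interaction.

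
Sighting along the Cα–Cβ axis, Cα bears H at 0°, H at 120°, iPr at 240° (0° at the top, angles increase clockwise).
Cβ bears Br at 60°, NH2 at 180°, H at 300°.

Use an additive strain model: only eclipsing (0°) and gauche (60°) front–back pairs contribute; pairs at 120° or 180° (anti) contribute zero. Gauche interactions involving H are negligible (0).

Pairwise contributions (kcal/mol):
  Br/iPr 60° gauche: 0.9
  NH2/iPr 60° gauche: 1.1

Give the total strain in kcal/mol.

This conformer is staggered. iPr at 240° is gauche with NH2 at 180° (1.1). Total 1.1 kcal/mol.

1.1 kcal/mol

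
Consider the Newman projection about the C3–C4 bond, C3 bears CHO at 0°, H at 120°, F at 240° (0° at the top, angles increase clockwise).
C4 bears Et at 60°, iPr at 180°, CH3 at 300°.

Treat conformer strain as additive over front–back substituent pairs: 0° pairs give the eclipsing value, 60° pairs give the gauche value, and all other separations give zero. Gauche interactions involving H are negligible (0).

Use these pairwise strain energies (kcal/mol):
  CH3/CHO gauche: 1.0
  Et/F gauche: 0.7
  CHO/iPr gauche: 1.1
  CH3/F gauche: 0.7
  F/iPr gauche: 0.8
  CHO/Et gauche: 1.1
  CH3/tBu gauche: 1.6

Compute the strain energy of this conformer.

This conformer (staggered): CHO–Et gauche, CHO–CH3 gauche, F–iPr gauche, F–CH3 gauche; 1.1 + 1.0 + 0.8 + 0.7 = 3.6 kcal/mol.

3.6 kcal/mol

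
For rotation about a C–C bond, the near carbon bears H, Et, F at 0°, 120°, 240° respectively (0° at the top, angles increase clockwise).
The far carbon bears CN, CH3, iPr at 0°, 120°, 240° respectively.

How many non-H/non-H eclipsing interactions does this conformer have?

2

Non-H eclipsing pairs: Et(120°)/CH3(120°); F(240°)/iPr(240°) — 2 interactions.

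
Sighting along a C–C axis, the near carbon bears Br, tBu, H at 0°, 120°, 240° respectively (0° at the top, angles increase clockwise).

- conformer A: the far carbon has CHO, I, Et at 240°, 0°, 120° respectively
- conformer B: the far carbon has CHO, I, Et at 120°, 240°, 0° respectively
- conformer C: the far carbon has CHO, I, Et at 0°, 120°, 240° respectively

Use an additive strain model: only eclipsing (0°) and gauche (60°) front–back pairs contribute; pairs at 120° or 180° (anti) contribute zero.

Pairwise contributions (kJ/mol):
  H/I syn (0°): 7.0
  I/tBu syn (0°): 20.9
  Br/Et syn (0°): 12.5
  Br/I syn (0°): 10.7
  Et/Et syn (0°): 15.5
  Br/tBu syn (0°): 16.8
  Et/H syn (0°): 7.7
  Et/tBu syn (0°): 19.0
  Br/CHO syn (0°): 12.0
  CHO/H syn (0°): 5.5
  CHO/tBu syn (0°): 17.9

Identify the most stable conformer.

A

A (eclipsed): Br(0°)/I(0°) eclipsed 10.7; tBu(120°)/Et(120°) eclipsed 19.0; H(240°)/CHO(240°) eclipsed 5.5 → 35.2 kJ/mol.
B (eclipsed): Br(0°)/Et(0°) eclipsed 12.5; tBu(120°)/CHO(120°) eclipsed 17.9; H(240°)/I(240°) eclipsed 7.0 → 37.4 kJ/mol.
C (eclipsed): Br(0°)/CHO(0°) eclipsed 12.0; tBu(120°)/I(120°) eclipsed 20.9; H(240°)/Et(240°) eclipsed 7.7 → 40.6 kJ/mol.
A has the lowest total (35.2 kJ/mol).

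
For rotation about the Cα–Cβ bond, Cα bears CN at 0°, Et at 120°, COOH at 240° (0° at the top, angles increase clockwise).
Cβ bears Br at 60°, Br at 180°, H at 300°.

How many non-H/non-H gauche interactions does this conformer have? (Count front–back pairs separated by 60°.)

4

Non-H gauche pairs: CN(0°)/Br(60°); Et(120°)/Br(60°); Et(120°)/Br(180°); COOH(240°)/Br(180°) — 4 interactions.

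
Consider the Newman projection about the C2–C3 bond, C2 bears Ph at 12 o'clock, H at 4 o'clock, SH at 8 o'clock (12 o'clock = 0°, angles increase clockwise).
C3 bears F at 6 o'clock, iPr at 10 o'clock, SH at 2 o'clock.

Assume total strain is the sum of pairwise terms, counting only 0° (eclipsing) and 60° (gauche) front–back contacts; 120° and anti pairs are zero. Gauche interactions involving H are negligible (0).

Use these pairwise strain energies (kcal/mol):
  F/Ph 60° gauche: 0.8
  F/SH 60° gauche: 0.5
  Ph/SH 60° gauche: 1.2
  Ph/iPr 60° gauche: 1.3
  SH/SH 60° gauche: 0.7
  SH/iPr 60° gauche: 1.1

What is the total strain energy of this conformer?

4.1 kcal/mol

This conformer (staggered): Ph(0°)/iPr(300°) gauche 1.3; Ph(0°)/SH(60°) gauche 1.2; SH(240°)/F(180°) gauche 0.5; SH(240°)/iPr(300°) gauche 1.1 → 4.1 kcal/mol.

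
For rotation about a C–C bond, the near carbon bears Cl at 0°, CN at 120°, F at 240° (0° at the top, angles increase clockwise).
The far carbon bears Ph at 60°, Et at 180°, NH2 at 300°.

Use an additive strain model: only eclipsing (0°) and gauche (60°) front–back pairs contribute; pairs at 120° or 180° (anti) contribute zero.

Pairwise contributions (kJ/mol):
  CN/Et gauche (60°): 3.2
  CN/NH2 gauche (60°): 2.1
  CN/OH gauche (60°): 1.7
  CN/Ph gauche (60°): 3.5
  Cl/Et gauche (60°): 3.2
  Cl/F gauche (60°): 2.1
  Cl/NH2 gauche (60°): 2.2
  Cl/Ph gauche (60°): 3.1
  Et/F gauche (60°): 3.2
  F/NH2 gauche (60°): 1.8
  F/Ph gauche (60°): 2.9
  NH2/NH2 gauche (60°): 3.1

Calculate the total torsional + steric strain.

17.0 kJ/mol

This conformer (staggered): Cl(0°)/Ph(60°) gauche 3.1; Cl(0°)/NH2(300°) gauche 2.2; CN(120°)/Ph(60°) gauche 3.5; CN(120°)/Et(180°) gauche 3.2; F(240°)/Et(180°) gauche 3.2; F(240°)/NH2(300°) gauche 1.8 → 17.0 kJ/mol.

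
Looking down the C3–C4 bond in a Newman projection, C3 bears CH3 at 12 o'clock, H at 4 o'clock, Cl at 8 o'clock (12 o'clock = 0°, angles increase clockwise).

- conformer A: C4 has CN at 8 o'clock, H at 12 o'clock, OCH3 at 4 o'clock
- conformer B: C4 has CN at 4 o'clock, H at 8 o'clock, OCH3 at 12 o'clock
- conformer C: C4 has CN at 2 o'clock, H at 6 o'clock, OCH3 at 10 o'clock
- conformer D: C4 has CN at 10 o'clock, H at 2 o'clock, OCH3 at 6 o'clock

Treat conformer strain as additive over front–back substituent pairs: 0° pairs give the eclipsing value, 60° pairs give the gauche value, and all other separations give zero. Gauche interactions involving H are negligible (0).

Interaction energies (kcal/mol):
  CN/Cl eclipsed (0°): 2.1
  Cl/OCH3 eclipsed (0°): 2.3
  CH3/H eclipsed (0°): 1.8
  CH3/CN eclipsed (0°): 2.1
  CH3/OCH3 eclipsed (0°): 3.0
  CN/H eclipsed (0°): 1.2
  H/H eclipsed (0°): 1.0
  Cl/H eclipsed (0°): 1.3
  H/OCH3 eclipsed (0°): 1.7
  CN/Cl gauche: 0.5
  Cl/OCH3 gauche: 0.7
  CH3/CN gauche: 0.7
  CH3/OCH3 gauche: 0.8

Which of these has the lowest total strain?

A is eclipsed. CH3 at 0° is eclipsed with H at 0° (1.8); H at 120° is eclipsed with OCH3 at 120° (1.7); Cl at 240° is eclipsed with CN at 240° (2.1). Total 5.6 kcal/mol.
B is eclipsed. CH3 at 0° is eclipsed with OCH3 at 0° (3.0); H at 120° is eclipsed with CN at 120° (1.2); Cl at 240° is eclipsed with H at 240° (1.3). Total 5.5 kcal/mol.
C is staggered. CH3 at 0° is gauche with CN at 60° (0.7); CH3 at 0° is gauche with OCH3 at 300° (0.8); Cl at 240° is gauche with OCH3 at 300° (0.7). Total 2.2 kcal/mol.
D is staggered. CH3 at 0° is gauche with CN at 300° (0.7); Cl at 240° is gauche with CN at 300° (0.5); Cl at 240° is gauche with OCH3 at 180° (0.7). Total 1.9 kcal/mol.
D has the lowest total (1.9 kcal/mol).

D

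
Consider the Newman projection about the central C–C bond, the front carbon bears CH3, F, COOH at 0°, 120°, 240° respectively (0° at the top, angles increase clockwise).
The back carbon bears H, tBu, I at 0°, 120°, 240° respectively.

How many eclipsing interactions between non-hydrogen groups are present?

Non-H eclipsing pairs: F(120°)/tBu(120°); COOH(240°)/I(240°) — 2 interactions.

2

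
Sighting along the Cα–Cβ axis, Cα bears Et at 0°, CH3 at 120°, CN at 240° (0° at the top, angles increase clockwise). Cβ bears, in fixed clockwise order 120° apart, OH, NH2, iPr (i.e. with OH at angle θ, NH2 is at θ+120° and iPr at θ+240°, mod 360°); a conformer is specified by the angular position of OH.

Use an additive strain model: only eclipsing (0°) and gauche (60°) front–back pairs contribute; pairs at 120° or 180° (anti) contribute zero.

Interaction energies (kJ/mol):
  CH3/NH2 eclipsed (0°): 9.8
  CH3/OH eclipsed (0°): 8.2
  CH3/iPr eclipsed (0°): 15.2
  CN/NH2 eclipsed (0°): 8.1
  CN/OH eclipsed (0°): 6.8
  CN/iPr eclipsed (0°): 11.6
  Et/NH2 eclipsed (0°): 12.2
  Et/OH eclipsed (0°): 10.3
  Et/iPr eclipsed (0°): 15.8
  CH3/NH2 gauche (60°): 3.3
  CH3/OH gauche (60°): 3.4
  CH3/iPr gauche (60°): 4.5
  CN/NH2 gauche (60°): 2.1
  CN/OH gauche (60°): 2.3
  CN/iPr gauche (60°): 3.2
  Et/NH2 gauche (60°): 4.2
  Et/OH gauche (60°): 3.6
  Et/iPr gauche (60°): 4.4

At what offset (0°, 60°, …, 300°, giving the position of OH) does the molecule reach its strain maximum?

240°

OH at 0° (eclipsed): Et(0°)/OH(0°) eclipsed 10.3; CH3(120°)/NH2(120°) eclipsed 9.8; CN(240°)/iPr(240°) eclipsed 11.6 → 31.7 kJ/mol.
OH at 60° (staggered): Et(0°)/OH(60°) gauche 3.6; Et(0°)/iPr(300°) gauche 4.4; CH3(120°)/OH(60°) gauche 3.4; CH3(120°)/NH2(180°) gauche 3.3; CN(240°)/NH2(180°) gauche 2.1; CN(240°)/iPr(300°) gauche 3.2 → 20.0 kJ/mol.
OH at 120° (eclipsed): Et(0°)/iPr(0°) eclipsed 15.8; CH3(120°)/OH(120°) eclipsed 8.2; CN(240°)/NH2(240°) eclipsed 8.1 → 32.1 kJ/mol.
OH at 180° (staggered): Et(0°)/NH2(300°) gauche 4.2; Et(0°)/iPr(60°) gauche 4.4; CH3(120°)/OH(180°) gauche 3.4; CH3(120°)/iPr(60°) gauche 4.5; CN(240°)/OH(180°) gauche 2.3; CN(240°)/NH2(300°) gauche 2.1 → 20.9 kJ/mol.
OH at 240° (eclipsed): Et(0°)/NH2(0°) eclipsed 12.2; CH3(120°)/iPr(120°) eclipsed 15.2; CN(240°)/OH(240°) eclipsed 6.8 → 34.2 kJ/mol.
OH at 300° (staggered): Et(0°)/OH(300°) gauche 3.6; Et(0°)/NH2(60°) gauche 4.2; CH3(120°)/NH2(60°) gauche 3.3; CH3(120°)/iPr(180°) gauche 4.5; CN(240°)/OH(300°) gauche 2.3; CN(240°)/iPr(180°) gauche 3.2 → 21.1 kJ/mol.
The maximum (34.2 kJ/mol) occurs with OH at 240°.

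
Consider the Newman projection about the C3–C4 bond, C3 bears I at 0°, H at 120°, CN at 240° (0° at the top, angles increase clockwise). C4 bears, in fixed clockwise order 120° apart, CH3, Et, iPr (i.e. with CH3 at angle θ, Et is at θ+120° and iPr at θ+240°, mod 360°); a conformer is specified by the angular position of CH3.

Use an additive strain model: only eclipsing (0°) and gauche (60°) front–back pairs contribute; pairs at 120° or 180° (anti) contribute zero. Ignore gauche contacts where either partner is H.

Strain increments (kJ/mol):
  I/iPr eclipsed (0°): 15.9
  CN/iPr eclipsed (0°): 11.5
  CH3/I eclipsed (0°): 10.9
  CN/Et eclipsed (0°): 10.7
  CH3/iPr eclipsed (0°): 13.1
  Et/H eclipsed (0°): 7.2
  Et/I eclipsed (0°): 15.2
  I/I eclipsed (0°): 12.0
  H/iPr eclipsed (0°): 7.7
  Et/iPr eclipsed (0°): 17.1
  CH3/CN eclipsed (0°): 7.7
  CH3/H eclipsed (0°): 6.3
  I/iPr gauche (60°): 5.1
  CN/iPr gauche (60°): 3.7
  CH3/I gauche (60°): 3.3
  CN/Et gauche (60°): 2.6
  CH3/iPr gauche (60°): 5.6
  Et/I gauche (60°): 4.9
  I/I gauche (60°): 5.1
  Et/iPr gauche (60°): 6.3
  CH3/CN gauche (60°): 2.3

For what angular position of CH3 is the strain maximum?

CH3 at 0° (eclipsed): I–CH3 eclipsed, H–Et eclipsed, CN–iPr eclipsed; 10.9 + 7.2 + 11.5 = 29.6 kJ/mol.
CH3 at 60° (staggered): I–CH3 gauche, I–iPr gauche, CN–Et gauche, CN–iPr gauche; 3.3 + 5.1 + 2.6 + 3.7 = 14.7 kJ/mol.
CH3 at 120° (eclipsed): I–iPr eclipsed, H–CH3 eclipsed, CN–Et eclipsed; 15.9 + 6.3 + 10.7 = 32.9 kJ/mol.
CH3 at 180° (staggered): I–Et gauche, I–iPr gauche, CN–CH3 gauche, CN–Et gauche; 4.9 + 5.1 + 2.3 + 2.6 = 14.9 kJ/mol.
CH3 at 240° (eclipsed): I–Et eclipsed, H–iPr eclipsed, CN–CH3 eclipsed; 15.2 + 7.7 + 7.7 = 30.6 kJ/mol.
CH3 at 300° (staggered): I–CH3 gauche, I–Et gauche, CN–CH3 gauche, CN–iPr gauche; 3.3 + 4.9 + 2.3 + 3.7 = 14.2 kJ/mol.
The maximum (32.9 kJ/mol) occurs with CH3 at 120°.

120°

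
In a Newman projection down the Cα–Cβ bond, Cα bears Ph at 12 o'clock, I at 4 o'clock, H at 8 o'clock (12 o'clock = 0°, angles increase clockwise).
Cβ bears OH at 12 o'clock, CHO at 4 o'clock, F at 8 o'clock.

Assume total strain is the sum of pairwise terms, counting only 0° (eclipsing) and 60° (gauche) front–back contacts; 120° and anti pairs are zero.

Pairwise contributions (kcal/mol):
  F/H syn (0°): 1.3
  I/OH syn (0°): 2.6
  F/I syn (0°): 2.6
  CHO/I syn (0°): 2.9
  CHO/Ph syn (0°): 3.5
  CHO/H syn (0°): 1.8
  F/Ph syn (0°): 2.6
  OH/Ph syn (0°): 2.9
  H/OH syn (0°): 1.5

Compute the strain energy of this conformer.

This conformer (eclipsed): Ph(0°)/OH(0°) eclipsed 2.9; I(120°)/CHO(120°) eclipsed 2.9; H(240°)/F(240°) eclipsed 1.3 → 7.1 kcal/mol.

7.1 kcal/mol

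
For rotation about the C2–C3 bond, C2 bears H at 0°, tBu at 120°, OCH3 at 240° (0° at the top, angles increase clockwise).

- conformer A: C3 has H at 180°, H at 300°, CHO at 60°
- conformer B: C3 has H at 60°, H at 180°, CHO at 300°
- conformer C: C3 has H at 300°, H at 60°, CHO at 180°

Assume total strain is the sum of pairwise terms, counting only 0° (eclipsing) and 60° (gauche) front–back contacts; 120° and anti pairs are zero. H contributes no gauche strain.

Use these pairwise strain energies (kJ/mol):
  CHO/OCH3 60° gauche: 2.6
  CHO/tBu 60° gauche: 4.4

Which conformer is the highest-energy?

C

A is staggered. tBu at 120° is gauche with CHO at 60° (4.4). Total 4.4 kJ/mol.
B is staggered. OCH3 at 240° is gauche with CHO at 300° (2.6). Total 2.6 kJ/mol.
C is staggered. tBu at 120° is gauche with CHO at 180° (4.4); OCH3 at 240° is gauche with CHO at 180° (2.6). Total 7.0 kJ/mol.
C has the highest total (7.0 kJ/mol).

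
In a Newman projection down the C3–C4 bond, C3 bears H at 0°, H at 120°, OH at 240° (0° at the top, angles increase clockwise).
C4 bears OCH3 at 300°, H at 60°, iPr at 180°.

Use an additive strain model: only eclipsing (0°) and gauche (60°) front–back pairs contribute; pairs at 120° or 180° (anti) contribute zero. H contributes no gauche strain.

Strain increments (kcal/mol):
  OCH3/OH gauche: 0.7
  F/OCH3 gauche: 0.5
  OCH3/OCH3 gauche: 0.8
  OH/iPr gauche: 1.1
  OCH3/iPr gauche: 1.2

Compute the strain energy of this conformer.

This conformer (staggered): OH–OCH3 gauche, OH–iPr gauche; 0.7 + 1.1 = 1.8 kcal/mol.

1.8 kcal/mol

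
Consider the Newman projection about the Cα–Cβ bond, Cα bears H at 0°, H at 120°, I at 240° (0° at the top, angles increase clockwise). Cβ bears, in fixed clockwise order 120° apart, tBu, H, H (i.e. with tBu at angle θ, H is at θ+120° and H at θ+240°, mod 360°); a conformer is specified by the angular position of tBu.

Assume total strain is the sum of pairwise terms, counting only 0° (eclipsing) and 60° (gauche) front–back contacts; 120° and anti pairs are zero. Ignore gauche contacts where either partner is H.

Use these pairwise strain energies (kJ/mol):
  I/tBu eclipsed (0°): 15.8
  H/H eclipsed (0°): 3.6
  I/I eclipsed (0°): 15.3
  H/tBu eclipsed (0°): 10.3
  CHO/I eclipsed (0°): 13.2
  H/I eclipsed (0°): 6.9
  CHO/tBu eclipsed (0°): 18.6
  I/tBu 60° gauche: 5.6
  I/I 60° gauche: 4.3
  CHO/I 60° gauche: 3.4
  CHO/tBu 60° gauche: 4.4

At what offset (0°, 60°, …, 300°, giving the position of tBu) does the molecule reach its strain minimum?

60°

tBu at 0° (eclipsed): H–tBu eclipsed, H–H eclipsed, I–H eclipsed; 10.3 + 3.6 + 6.9 = 20.8 kJ/mol.
tBu at 60° (staggered): no non-H gauche contacts → 0.0 kJ/mol.
tBu at 120° (eclipsed): H–H eclipsed, H–tBu eclipsed, I–H eclipsed; 3.6 + 10.3 + 6.9 = 20.8 kJ/mol.
tBu at 180° (staggered): I–tBu gauche; 5.6 = 5.6 kJ/mol.
tBu at 240° (eclipsed): H–H eclipsed, H–H eclipsed, I–tBu eclipsed; 3.6 + 3.6 + 15.8 = 23.0 kJ/mol.
tBu at 300° (staggered): I–tBu gauche; 5.6 = 5.6 kJ/mol.
The minimum (0.0 kJ/mol) occurs with tBu at 60°.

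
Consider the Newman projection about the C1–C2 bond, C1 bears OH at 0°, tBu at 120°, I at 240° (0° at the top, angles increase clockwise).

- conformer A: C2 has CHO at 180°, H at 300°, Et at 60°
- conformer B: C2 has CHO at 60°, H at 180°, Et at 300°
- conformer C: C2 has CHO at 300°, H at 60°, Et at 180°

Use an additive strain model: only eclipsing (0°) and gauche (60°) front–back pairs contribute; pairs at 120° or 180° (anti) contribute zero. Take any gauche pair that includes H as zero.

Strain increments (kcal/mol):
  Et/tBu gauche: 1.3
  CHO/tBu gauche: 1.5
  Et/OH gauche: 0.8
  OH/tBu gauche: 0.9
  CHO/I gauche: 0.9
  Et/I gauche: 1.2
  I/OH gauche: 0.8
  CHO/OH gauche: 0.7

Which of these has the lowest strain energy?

C

A (staggered): OH(0°)/Et(60°) gauche 0.8; tBu(120°)/CHO(180°) gauche 1.5; tBu(120°)/Et(60°) gauche 1.3; I(240°)/CHO(180°) gauche 0.9 → 4.5 kcal/mol.
B (staggered): OH(0°)/CHO(60°) gauche 0.7; OH(0°)/Et(300°) gauche 0.8; tBu(120°)/CHO(60°) gauche 1.5; I(240°)/Et(300°) gauche 1.2 → 4.2 kcal/mol.
C (staggered): OH(0°)/CHO(300°) gauche 0.7; tBu(120°)/Et(180°) gauche 1.3; I(240°)/CHO(300°) gauche 0.9; I(240°)/Et(180°) gauche 1.2 → 4.1 kcal/mol.
C has the lowest total (4.1 kcal/mol).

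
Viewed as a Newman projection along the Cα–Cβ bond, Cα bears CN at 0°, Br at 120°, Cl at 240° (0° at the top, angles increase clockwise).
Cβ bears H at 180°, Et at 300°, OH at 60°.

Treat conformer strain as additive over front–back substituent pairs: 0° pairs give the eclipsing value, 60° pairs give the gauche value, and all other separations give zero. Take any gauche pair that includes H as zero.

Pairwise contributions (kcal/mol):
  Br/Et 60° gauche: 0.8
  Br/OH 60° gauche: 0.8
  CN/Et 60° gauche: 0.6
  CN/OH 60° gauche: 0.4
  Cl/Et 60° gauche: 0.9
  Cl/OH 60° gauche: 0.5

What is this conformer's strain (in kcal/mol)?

This conformer (staggered): CN(0°)/Et(300°) gauche 0.6; CN(0°)/OH(60°) gauche 0.4; Br(120°)/OH(60°) gauche 0.8; Cl(240°)/Et(300°) gauche 0.9 → 2.7 kcal/mol.

2.7 kcal/mol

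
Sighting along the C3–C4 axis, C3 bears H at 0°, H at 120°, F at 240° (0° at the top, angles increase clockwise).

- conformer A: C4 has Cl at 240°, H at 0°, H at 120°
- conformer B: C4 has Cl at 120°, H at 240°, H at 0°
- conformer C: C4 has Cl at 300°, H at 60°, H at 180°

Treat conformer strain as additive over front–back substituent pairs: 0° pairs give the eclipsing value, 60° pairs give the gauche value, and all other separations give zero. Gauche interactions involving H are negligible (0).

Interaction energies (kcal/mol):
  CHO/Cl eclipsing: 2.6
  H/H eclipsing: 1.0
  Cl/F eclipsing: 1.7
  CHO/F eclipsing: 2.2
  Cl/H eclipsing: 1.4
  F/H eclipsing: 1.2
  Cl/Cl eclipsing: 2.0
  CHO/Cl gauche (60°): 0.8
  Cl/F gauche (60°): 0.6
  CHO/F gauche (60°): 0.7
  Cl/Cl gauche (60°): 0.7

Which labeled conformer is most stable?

C

A (eclipsed): H(0°)/H(0°) eclipsed 1.0; H(120°)/H(120°) eclipsed 1.0; F(240°)/Cl(240°) eclipsed 1.7 → 3.7 kcal/mol.
B (eclipsed): H(0°)/H(0°) eclipsed 1.0; H(120°)/Cl(120°) eclipsed 1.4; F(240°)/H(240°) eclipsed 1.2 → 3.6 kcal/mol.
C (staggered): F(240°)/Cl(300°) gauche 0.6 → 0.6 kcal/mol.
C has the lowest total (0.6 kcal/mol).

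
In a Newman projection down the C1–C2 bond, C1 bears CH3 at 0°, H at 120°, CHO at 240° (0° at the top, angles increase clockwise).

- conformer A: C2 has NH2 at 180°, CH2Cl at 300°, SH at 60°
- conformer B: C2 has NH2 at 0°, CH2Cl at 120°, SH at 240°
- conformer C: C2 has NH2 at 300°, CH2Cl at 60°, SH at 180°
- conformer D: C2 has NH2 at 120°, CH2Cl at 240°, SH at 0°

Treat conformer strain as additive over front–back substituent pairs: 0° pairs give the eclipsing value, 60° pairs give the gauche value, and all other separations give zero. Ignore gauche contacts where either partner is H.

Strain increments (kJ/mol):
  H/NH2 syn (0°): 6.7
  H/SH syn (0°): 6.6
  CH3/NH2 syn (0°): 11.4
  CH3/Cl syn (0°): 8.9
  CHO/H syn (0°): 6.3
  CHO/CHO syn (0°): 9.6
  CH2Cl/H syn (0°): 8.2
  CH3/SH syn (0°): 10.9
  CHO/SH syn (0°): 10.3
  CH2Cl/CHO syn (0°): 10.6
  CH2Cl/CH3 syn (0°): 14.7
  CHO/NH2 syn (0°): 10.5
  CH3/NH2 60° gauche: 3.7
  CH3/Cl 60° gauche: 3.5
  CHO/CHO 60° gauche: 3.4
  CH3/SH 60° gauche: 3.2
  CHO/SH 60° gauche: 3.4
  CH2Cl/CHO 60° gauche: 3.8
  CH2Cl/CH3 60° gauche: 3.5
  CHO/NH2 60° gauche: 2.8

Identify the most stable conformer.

A (staggered): CH3(0°)/CH2Cl(300°) gauche 3.5; CH3(0°)/SH(60°) gauche 3.2; CHO(240°)/NH2(180°) gauche 2.8; CHO(240°)/CH2Cl(300°) gauche 3.8 → 13.3 kJ/mol.
B (eclipsed): CH3(0°)/NH2(0°) eclipsed 11.4; H(120°)/CH2Cl(120°) eclipsed 8.2; CHO(240°)/SH(240°) eclipsed 10.3 → 29.9 kJ/mol.
C (staggered): CH3(0°)/NH2(300°) gauche 3.7; CH3(0°)/CH2Cl(60°) gauche 3.5; CHO(240°)/NH2(300°) gauche 2.8; CHO(240°)/SH(180°) gauche 3.4 → 13.4 kJ/mol.
D (eclipsed): CH3(0°)/SH(0°) eclipsed 10.9; H(120°)/NH2(120°) eclipsed 6.7; CHO(240°)/CH2Cl(240°) eclipsed 10.6 → 28.2 kJ/mol.
A has the lowest total (13.3 kJ/mol).

A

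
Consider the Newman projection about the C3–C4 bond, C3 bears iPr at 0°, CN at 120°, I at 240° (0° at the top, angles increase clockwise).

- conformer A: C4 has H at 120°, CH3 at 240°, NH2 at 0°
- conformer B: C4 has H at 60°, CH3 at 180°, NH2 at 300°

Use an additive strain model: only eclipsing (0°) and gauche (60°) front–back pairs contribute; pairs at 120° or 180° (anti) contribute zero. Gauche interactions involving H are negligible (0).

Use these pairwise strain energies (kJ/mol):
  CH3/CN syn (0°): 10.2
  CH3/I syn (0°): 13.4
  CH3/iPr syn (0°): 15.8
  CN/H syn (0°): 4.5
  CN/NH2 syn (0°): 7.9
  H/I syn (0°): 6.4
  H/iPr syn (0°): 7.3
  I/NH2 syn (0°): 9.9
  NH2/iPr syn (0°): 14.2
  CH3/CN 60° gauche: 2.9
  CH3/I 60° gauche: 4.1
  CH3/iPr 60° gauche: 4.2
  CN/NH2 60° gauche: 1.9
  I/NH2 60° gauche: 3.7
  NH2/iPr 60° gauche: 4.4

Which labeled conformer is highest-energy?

A

A is eclipsed. iPr at 0° is eclipsed with NH2 at 0° (14.2); CN at 120° is eclipsed with H at 120° (4.5); I at 240° is eclipsed with CH3 at 240° (13.4). Total 32.1 kJ/mol.
B is staggered. iPr at 0° is gauche with NH2 at 300° (4.4); CN at 120° is gauche with CH3 at 180° (2.9); I at 240° is gauche with CH3 at 180° (4.1); I at 240° is gauche with NH2 at 300° (3.7). Total 15.1 kJ/mol.
A has the highest total (32.1 kJ/mol).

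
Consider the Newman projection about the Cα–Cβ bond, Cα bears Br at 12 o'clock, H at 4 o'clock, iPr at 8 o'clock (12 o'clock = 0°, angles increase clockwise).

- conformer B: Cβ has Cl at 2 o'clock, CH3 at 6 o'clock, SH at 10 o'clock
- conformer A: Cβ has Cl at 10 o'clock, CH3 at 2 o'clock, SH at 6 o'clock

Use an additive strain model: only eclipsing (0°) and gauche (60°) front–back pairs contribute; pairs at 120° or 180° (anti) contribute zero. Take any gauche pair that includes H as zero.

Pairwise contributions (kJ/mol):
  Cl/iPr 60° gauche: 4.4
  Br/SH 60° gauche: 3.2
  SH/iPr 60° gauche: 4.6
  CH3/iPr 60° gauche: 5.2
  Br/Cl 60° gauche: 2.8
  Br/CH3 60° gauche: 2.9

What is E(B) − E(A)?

+1.1 kJ/mol

B is staggered. Br at 0° is gauche with Cl at 60° (2.8); Br at 0° is gauche with SH at 300° (3.2); iPr at 240° is gauche with CH3 at 180° (5.2); iPr at 240° is gauche with SH at 300° (4.6). Total 15.8 kJ/mol.
A is staggered. Br at 0° is gauche with Cl at 300° (2.8); Br at 0° is gauche with CH3 at 60° (2.9); iPr at 240° is gauche with Cl at 300° (4.4); iPr at 240° is gauche with SH at 180° (4.6). Total 14.7 kJ/mol.
E(B) − E(A) = 15.8 − 14.7 = +1.1 kJ/mol.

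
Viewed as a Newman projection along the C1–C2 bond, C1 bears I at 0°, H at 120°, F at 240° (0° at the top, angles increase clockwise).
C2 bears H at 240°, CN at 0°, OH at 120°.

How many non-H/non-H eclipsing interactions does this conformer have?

Non-H eclipsing pairs: I(0°)/CN(0°) — 1 interaction.

1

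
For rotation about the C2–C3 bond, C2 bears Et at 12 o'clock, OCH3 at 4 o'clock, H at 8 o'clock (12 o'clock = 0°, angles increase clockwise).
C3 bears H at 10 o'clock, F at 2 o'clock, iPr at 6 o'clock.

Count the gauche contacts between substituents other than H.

3

Non-H gauche pairs: Et(0°)/F(60°); OCH3(120°)/F(60°); OCH3(120°)/iPr(180°) — 3 interactions.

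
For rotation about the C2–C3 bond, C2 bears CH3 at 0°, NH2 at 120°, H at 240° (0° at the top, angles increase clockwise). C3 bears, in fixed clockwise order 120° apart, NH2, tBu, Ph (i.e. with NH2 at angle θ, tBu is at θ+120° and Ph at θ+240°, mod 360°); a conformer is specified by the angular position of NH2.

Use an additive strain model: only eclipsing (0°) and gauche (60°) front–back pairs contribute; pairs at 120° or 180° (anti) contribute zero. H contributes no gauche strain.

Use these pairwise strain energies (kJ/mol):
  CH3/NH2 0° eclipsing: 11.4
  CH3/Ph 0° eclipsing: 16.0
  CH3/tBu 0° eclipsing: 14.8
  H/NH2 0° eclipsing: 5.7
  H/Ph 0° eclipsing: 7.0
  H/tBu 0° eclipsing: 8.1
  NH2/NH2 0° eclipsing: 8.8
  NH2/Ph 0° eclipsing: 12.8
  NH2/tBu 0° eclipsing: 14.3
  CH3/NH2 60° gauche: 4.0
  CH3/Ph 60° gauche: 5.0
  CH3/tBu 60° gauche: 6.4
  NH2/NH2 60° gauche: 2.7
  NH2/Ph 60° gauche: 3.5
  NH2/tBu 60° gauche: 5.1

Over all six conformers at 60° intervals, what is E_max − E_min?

16.5 kJ/mol

NH2 at 0° is eclipsed. CH3 at 0° is eclipsed with NH2 at 0° (11.4); NH2 at 120° is eclipsed with tBu at 120° (14.3); H at 240° is eclipsed with Ph at 240° (7.0). Total 32.7 kJ/mol.
NH2 at 60° is staggered. CH3 at 0° is gauche with NH2 at 60° (4.0); CH3 at 0° is gauche with Ph at 300° (5.0); NH2 at 120° is gauche with NH2 at 60° (2.7); NH2 at 120° is gauche with tBu at 180° (5.1). Total 16.8 kJ/mol.
NH2 at 120° is eclipsed. CH3 at 0° is eclipsed with Ph at 0° (16.0); NH2 at 120° is eclipsed with NH2 at 120° (8.8); H at 240° is eclipsed with tBu at 240° (8.1). Total 32.9 kJ/mol.
NH2 at 180° is staggered. CH3 at 0° is gauche with tBu at 300° (6.4); CH3 at 0° is gauche with Ph at 60° (5.0); NH2 at 120° is gauche with NH2 at 180° (2.7); NH2 at 120° is gauche with Ph at 60° (3.5). Total 17.6 kJ/mol.
NH2 at 240° is eclipsed. CH3 at 0° is eclipsed with tBu at 0° (14.8); NH2 at 120° is eclipsed with Ph at 120° (12.8); H at 240° is eclipsed with NH2 at 240° (5.7). Total 33.3 kJ/mol.
NH2 at 300° is staggered. CH3 at 0° is gauche with NH2 at 300° (4.0); CH3 at 0° is gauche with tBu at 60° (6.4); NH2 at 120° is gauche with tBu at 60° (5.1); NH2 at 120° is gauche with Ph at 180° (3.5). Total 19.0 kJ/mol.
Max at 240° (33.3 kJ/mol), min at 60° (16.8 kJ/mol); barrier = 16.5 kJ/mol.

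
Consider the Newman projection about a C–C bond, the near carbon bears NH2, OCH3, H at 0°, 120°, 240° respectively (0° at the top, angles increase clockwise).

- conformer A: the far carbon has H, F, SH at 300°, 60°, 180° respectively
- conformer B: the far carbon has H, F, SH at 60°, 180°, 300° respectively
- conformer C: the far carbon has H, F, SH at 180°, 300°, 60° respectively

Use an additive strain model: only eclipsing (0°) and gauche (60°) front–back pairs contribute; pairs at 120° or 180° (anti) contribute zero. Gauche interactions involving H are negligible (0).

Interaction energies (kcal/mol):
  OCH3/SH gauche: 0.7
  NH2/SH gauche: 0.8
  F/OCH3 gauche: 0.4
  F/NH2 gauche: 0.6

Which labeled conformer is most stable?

B

A is staggered. NH2 at 0° is gauche with F at 60° (0.6); OCH3 at 120° is gauche with F at 60° (0.4); OCH3 at 120° is gauche with SH at 180° (0.7). Total 1.7 kcal/mol.
B is staggered. NH2 at 0° is gauche with SH at 300° (0.8); OCH3 at 120° is gauche with F at 180° (0.4). Total 1.2 kcal/mol.
C is staggered. NH2 at 0° is gauche with F at 300° (0.6); NH2 at 0° is gauche with SH at 60° (0.8); OCH3 at 120° is gauche with SH at 60° (0.7). Total 2.1 kcal/mol.
B has the lowest total (1.2 kcal/mol).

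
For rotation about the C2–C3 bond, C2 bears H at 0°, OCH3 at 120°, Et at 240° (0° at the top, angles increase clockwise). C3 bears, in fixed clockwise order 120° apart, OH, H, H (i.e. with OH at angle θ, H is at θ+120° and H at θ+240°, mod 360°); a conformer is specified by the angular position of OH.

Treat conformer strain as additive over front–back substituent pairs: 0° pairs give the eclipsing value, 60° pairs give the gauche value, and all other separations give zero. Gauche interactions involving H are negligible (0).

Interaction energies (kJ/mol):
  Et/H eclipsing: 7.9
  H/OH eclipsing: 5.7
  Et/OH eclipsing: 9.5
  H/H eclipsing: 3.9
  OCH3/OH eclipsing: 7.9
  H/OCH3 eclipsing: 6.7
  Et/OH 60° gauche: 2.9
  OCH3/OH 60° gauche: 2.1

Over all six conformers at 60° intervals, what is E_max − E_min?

OH at 0° (eclipsed): H(0°)/OH(0°) eclipsed 5.7; OCH3(120°)/H(120°) eclipsed 6.7; Et(240°)/H(240°) eclipsed 7.9 → 20.3 kJ/mol.
OH at 60° (staggered): OCH3(120°)/OH(60°) gauche 2.1 → 2.1 kJ/mol.
OH at 120° (eclipsed): H(0°)/H(0°) eclipsed 3.9; OCH3(120°)/OH(120°) eclipsed 7.9; Et(240°)/H(240°) eclipsed 7.9 → 19.7 kJ/mol.
OH at 180° (staggered): OCH3(120°)/OH(180°) gauche 2.1; Et(240°)/OH(180°) gauche 2.9 → 5.0 kJ/mol.
OH at 240° (eclipsed): H(0°)/H(0°) eclipsed 3.9; OCH3(120°)/H(120°) eclipsed 6.7; Et(240°)/OH(240°) eclipsed 9.5 → 20.1 kJ/mol.
OH at 300° (staggered): Et(240°)/OH(300°) gauche 2.9 → 2.9 kJ/mol.
Max at 0° (20.3 kJ/mol), min at 60° (2.1 kJ/mol); barrier = 18.2 kJ/mol.

18.2 kJ/mol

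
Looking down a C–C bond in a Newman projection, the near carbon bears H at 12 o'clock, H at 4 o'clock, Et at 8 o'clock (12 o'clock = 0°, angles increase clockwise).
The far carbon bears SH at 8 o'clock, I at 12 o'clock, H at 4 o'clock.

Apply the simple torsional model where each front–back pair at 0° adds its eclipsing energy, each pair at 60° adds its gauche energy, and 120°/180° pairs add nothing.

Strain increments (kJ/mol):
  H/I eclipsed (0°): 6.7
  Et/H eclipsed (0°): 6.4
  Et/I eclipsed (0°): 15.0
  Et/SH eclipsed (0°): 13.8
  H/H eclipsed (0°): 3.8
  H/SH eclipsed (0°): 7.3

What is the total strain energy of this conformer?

24.3 kJ/mol

This conformer (eclipsed): H(0°)/I(0°) eclipsed 6.7; H(120°)/H(120°) eclipsed 3.8; Et(240°)/SH(240°) eclipsed 13.8 → 24.3 kJ/mol.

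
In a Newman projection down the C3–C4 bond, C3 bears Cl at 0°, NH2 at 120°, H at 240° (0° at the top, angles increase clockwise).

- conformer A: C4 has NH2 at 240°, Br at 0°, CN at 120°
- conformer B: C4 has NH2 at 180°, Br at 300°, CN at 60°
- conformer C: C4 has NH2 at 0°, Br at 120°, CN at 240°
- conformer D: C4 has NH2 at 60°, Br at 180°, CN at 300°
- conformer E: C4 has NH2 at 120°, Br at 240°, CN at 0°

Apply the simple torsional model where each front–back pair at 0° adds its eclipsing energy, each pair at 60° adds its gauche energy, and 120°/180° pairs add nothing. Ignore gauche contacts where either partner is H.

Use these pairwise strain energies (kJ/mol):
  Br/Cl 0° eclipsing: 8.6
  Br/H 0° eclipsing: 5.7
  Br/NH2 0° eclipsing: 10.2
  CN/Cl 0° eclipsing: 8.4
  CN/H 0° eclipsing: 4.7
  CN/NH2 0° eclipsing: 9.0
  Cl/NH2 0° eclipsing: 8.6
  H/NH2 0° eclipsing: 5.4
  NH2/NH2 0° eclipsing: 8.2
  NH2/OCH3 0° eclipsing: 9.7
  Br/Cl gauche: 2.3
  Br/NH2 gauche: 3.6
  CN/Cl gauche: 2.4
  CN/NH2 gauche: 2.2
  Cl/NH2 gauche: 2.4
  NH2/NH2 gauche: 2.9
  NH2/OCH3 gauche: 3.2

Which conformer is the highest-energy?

C

A is eclipsed. Cl at 0° is eclipsed with Br at 0° (8.6); NH2 at 120° is eclipsed with CN at 120° (9.0); H at 240° is eclipsed with NH2 at 240° (5.4). Total 23.0 kJ/mol.
B is staggered. Cl at 0° is gauche with Br at 300° (2.3); Cl at 0° is gauche with CN at 60° (2.4); NH2 at 120° is gauche with NH2 at 180° (2.9); NH2 at 120° is gauche with CN at 60° (2.2). Total 9.8 kJ/mol.
C is eclipsed. Cl at 0° is eclipsed with NH2 at 0° (8.6); NH2 at 120° is eclipsed with Br at 120° (10.2); H at 240° is eclipsed with CN at 240° (4.7). Total 23.5 kJ/mol.
D is staggered. Cl at 0° is gauche with NH2 at 60° (2.4); Cl at 0° is gauche with CN at 300° (2.4); NH2 at 120° is gauche with NH2 at 60° (2.9); NH2 at 120° is gauche with Br at 180° (3.6). Total 11.3 kJ/mol.
E is eclipsed. Cl at 0° is eclipsed with CN at 0° (8.4); NH2 at 120° is eclipsed with NH2 at 120° (8.2); H at 240° is eclipsed with Br at 240° (5.7). Total 22.3 kJ/mol.
C has the highest total (23.5 kJ/mol).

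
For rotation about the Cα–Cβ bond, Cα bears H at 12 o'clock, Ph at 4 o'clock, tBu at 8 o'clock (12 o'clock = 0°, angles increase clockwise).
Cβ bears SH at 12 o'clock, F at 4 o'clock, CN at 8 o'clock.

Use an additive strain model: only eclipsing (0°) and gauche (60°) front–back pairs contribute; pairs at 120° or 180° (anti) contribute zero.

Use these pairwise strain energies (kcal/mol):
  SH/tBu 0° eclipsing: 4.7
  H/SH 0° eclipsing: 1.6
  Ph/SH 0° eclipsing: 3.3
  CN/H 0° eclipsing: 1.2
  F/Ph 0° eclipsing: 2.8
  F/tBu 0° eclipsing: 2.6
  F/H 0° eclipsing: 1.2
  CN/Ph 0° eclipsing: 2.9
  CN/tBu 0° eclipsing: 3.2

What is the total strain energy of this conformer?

7.6 kcal/mol

This conformer is eclipsed. H at 0° is eclipsed with SH at 0° (1.6); Ph at 120° is eclipsed with F at 120° (2.8); tBu at 240° is eclipsed with CN at 240° (3.2). Total 7.6 kcal/mol.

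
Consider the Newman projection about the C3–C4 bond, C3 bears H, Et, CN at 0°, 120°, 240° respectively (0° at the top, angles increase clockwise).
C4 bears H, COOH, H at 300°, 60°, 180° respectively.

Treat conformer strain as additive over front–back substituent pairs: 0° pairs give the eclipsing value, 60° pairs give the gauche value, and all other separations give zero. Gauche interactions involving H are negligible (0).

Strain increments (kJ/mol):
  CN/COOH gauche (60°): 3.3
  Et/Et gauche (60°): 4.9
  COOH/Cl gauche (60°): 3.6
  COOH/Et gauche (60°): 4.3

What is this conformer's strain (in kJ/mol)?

This conformer (staggered): Et–COOH gauche; 4.3 = 4.3 kJ/mol.

4.3 kJ/mol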